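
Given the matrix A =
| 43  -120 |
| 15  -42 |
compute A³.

tr A = 1 and det A = -6, so the characteristic polynomial is λ² − (1)λ + (-6) with roots -2 and 3.
Eigenvectors give P = [[-8, 3], [-3, 1]] with P⁻¹ = [[1, -3], [3, -8]], and A = P·diag(-2, 3)·P⁻¹.
Then A³ = P·diag(-8, 27)·P⁻¹ = [[64, 81], [24, 27]] · [[1, -3], [3, -8]] = [[307, -840], [105, -288]].

[[307, -840], [105, -288]]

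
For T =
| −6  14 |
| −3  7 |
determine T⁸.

T² = T (a projection; rank 1, trace 1), so T⁸ = T.

[[−6, 14], [−3, 7]]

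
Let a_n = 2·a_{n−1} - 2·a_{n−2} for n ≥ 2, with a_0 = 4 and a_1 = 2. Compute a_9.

32

With companion matrix B = [[2, -2], [1, 0]], [a_n, a_{n−1}]ᵀ = B·[a_{n−1}, a_{n−2}]ᵀ, so [a_9, a_8]ᵀ = B⁸·[a_1, a_0]ᵀ.
B⁸ = [[16, 0], [0, 16]], giving [a_9, a_8]ᵀ = [[32], [64]].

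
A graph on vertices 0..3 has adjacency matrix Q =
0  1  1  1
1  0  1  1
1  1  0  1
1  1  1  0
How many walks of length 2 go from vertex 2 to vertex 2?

The number of length-2 walks from vertex 2 to vertex 2 is entry (2,2) of Q², where Q is the adjacency matrix.
Q² = [[3, 2, 2, 2], [2, 3, 2, 2], [2, 2, 3, 2], [2, 2, 2, 3]]

3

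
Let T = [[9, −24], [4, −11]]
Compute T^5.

tr T = −2 and det T = −3, so the characteristic polynomial is λ² − (−2)λ + (−3) with roots 1 and −3.
Eigenvectors give P = [[3, 2], [1, 1]] with P⁻¹ = [[1, −2], [−1, 3]], and T = P·diag(1, −3)·P⁻¹.
Then T^5 = P·diag(1, −243)·P⁻¹ = [[3, −486], [1, −243]] · [[1, −2], [−1, 3]] = [[489, −1464], [244, −731]].

[[489, −1464], [244, −731]]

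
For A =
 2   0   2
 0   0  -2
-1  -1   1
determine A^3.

[[-2, -6, 14], [6, 2, -2], [-7, -1, -3]]

A^2 = [[2, -2, 6], [2, 2, -2], [-3, -1, 1]]
A^3 = [[-2, -6, 14], [6, 2, -2], [-7, -1, -3]]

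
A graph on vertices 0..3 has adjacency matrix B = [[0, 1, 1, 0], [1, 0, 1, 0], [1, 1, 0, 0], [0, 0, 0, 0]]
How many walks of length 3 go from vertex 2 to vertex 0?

The number of length-3 walks from vertex 2 to vertex 0 is entry (2,0) of B³, where B is the adjacency matrix.
B² = [[2, 1, 1, 0], [1, 2, 1, 0], [1, 1, 2, 0], [0, 0, 0, 0]]
B³ = [[2, 3, 3, 0], [3, 2, 3, 0], [3, 3, 2, 0], [0, 0, 0, 0]]

3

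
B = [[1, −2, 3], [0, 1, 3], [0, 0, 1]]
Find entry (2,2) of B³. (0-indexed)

B = I + N where N = [[0, −2, 3], [0, 0, 3], [0, 0, 0]] is strictly upper-triangular, so N³ = 0.
(I + N)³ = I + 3·N + 3·N² = [[1, −6, −9], [0, 1, 9], [0, 0, 1]].

1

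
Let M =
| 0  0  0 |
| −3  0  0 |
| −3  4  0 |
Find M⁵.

M is strictly triangular, hence nilpotent: M³ = 0, so M⁵ = 0.

[[0, 0, 0], [0, 0, 0], [0, 0, 0]]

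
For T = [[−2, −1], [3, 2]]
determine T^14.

T² = I (check: tr T = 0 and det T = −1), so T^14 = I since 14 is even.

[[1, 0], [0, 1]]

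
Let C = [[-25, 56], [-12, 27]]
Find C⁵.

tr C = 2 and det C = -3, so the characteristic polynomial is λ² − (2)λ + (-3) with roots 3 and -1.
Eigenvectors give P = [[2, -7], [1, -3]] with P⁻¹ = [[-3, 7], [-1, 2]], and C = P·diag(3, -1)·P⁻¹.
Then C⁵ = P·diag(243, -1)·P⁻¹ = [[486, 7], [243, 3]] · [[-3, 7], [-1, 2]] = [[-1465, 3416], [-732, 1707]].

[[-1465, 3416], [-732, 1707]]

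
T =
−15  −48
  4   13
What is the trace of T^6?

730

tr T = −2 and det T = −3, so the characteristic polynomial is λ² − (−2)λ + (−3) with roots −3 and 1.
Eigenvectors give P = [[4, −3], [−1, 1]] with P⁻¹ = [[1, 3], [1, 4]], and T = P·diag(−3, 1)·P⁻¹.
Then T^6 = P·diag(729, 1)·P⁻¹ = [[2916, −3], [−729, 1]] · [[1, 3], [1, 4]] = [[2913, 8736], [−728, −2183]].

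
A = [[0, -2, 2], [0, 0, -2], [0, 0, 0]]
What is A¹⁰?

A is strictly triangular, hence nilpotent: A³ = 0, so A¹⁰ = 0.

[[0, 0, 0], [0, 0, 0], [0, 0, 0]]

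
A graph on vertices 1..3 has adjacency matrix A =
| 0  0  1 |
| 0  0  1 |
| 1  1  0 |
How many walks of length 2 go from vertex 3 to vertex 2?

The number of length-2 walks from vertex 3 to vertex 2 is entry (3,2) of A^2, where A is the adjacency matrix.
A^2 = [[1, 1, 0], [1, 1, 0], [0, 0, 2]]

0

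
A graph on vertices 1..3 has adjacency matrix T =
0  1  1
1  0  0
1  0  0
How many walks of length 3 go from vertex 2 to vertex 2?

0

The number of length-3 walks from vertex 2 to vertex 2 is entry (2,2) of T^3, where T is the adjacency matrix.
T^2 = [[2, 0, 0], [0, 1, 1], [0, 1, 1]]
T^3 = [[0, 2, 2], [2, 0, 0], [2, 0, 0]]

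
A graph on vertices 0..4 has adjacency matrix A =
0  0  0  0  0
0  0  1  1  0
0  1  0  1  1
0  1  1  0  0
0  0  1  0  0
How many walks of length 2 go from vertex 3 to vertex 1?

The number of length-2 walks from vertex 3 to vertex 1 is entry (3,1) of A², where A is the adjacency matrix.
A² = [[0, 0, 0, 0, 0], [0, 2, 1, 1, 1], [0, 1, 3, 1, 0], [0, 1, 1, 2, 1], [0, 1, 0, 1, 1]]

1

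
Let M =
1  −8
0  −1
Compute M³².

[[1, 0], [0, 1]]

M² = I (check: tr M = 0 and det M = −1), so M³² = I since 32 is even.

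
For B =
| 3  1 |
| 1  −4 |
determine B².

[[10, −1], [−1, 17]]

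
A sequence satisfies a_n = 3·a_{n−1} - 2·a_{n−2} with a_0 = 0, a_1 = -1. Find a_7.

With companion matrix M = [[3, -2], [1, 0]], [a_n, a_{n−1}]ᵀ = M·[a_{n−1}, a_{n−2}]ᵀ, so [a_7, a_6]ᵀ = M^6·[a_1, a_0]ᵀ.
M^6 = [[127, -126], [63, -62]], giving [a_7, a_6]ᵀ = [[-127], [-63]].

-127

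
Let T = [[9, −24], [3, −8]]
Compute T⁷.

[[9, −24], [3, −8]]

T² = T (a projection; rank 1, trace 1), so T⁷ = T.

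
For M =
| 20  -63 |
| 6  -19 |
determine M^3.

[[62, -189], [18, -55]]

tr M = 1 and det M = -2, so the characteristic polynomial is λ² − (1)λ + (-2) with roots 2 and -1.
Eigenvectors give P = [[7, 3], [2, 1]] with P⁻¹ = [[1, -3], [-2, 7]], and M = P·diag(2, -1)·P⁻¹.
Then M^3 = P·diag(8, -1)·P⁻¹ = [[56, -3], [16, -1]] · [[1, -3], [-2, 7]] = [[62, -189], [18, -55]].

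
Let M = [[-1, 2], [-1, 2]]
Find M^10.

[[-1, 2], [-1, 2]]

M² = M (a projection; rank 1, trace 1), so M^10 = M.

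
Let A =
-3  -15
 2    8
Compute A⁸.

tr A = 5 and det A = 6, so the characteristic polynomial is λ² − (5)λ + (6) with roots 2 and 3.
Eigenvectors give P = [[-3, -5], [1, 2]] with P⁻¹ = [[-2, -5], [1, 3]], and A = P·diag(2, 3)·P⁻¹.
Then A⁸ = P·diag(256, 6561)·P⁻¹ = [[-768, -32805], [256, 13122]] · [[-2, -5], [1, 3]] = [[-31269, -94575], [12610, 38086]].

[[-31269, -94575], [12610, 38086]]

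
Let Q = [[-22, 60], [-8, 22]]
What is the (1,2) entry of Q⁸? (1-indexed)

0

tr Q = 0 and det Q = -4, so the characteristic polynomial is λ² − (0)λ + (-4) with roots -2 and 2.
Eigenvectors give P = [[-3, 5], [-1, 2]] with P⁻¹ = [[-2, 5], [-1, 3]], and Q = P·diag(-2, 2)·P⁻¹.
Then Q⁸ = P·diag(256, 256)·P⁻¹ = [[-768, 1280], [-256, 512]] · [[-2, 5], [-1, 3]] = [[256, 0], [0, 256]].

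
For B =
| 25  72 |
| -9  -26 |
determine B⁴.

[[-119, -360], [45, 136]]

tr B = -1 and det B = -2, so the characteristic polynomial is λ² − (-1)λ + (-2) with roots -2 and 1.
Eigenvectors give P = [[-8, -3], [3, 1]] with P⁻¹ = [[1, 3], [-3, -8]], and B = P·diag(-2, 1)·P⁻¹.
Then B⁴ = P·diag(16, 1)·P⁻¹ = [[-128, -3], [48, 1]] · [[1, 3], [-3, -8]] = [[-119, -360], [45, 136]].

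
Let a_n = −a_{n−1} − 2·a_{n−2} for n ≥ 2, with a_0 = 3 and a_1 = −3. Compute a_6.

21

With companion matrix T = [[−1, −2], [1, 0]], [a_n, a_{n−1}]ᵀ = T·[a_{n−1}, a_{n−2}]ᵀ, so [a_6, a_5]ᵀ = T^5·[a_1, a_0]ᵀ.
T^5 = [[−5, 2], [−1, −6]], giving [a_6, a_5]ᵀ = [[21], [−15]].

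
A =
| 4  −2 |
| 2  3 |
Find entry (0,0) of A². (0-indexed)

12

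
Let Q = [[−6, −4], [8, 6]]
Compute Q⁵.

tr Q = 0 and det Q = −4, so the characteristic polynomial is λ² − (0)λ + (−4) with roots −2 and 2.
Eigenvectors give P = [[−1, −1], [1, 2]] with P⁻¹ = [[−2, −1], [1, 1]], and Q = P·diag(−2, 2)·P⁻¹.
Then Q⁵ = P·diag(−32, 32)·P⁻¹ = [[32, −32], [−32, 64]] · [[−2, −1], [1, 1]] = [[−96, −64], [128, 96]].

[[−96, −64], [128, 96]]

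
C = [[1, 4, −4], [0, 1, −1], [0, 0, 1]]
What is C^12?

[[1, 48, −312], [0, 1, −12], [0, 0, 1]]

C = I + N where N = [[0, 4, −4], [0, 0, −1], [0, 0, 0]] is strictly upper-triangular, so N^3 = 0.
(I + N)^12 = I + 12·N + 66·N^2 = [[1, 48, −312], [0, 1, −12], [0, 0, 1]].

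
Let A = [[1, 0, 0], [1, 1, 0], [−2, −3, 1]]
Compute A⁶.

[[1, 0, 0], [6, 1, 0], [−57, −18, 1]]

A = I + N where N = [[0, 0, 0], [1, 0, 0], [−2, −3, 0]] is strictly lower-triangular, so N³ = 0.
(I + N)⁶ = I + 6·N + 15·N² = [[1, 0, 0], [6, 1, 0], [−57, −18, 1]].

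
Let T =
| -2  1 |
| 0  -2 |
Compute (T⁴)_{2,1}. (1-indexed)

0

T² = [[4, -4], [0, 4]]
T³ = [[-8, 12], [0, -8]]
T⁴ = [[16, -32], [0, 16]]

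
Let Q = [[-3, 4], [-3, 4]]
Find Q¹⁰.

Q² = Q (a projection; rank 1, trace 1), so Q¹⁰ = Q.

[[-3, 4], [-3, 4]]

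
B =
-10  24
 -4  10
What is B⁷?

tr B = 0 and det B = -4, so the characteristic polynomial is λ² − (0)λ + (-4) with roots -2 and 2.
Eigenvectors give P = [[3, -2], [1, -1]] with P⁻¹ = [[1, -2], [1, -3]], and B = P·diag(-2, 2)·P⁻¹.
Then B⁷ = P·diag(-128, 128)·P⁻¹ = [[-384, -256], [-128, -128]] · [[1, -2], [1, -3]] = [[-640, 1536], [-256, 640]].

[[-640, 1536], [-256, 640]]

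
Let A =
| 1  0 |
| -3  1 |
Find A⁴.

A = I + N where N = [[0, 0], [-3, 0]] is strictly lower-triangular, so N² = 0.
(I + N)⁴ = I + 4·N = [[1, 0], [-12, 1]].

[[1, 0], [-12, 1]]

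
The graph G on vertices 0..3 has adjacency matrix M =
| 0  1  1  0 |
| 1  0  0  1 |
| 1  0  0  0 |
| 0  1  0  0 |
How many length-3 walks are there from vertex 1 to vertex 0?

3

The number of length-3 walks from vertex 1 to vertex 0 is entry (1,0) of M^3, where M is the adjacency matrix.
M^2 = [[2, 0, 0, 1], [0, 2, 1, 0], [0, 1, 1, 0], [1, 0, 0, 1]]
M^3 = [[0, 3, 2, 0], [3, 0, 0, 2], [2, 0, 0, 1], [0, 2, 1, 0]]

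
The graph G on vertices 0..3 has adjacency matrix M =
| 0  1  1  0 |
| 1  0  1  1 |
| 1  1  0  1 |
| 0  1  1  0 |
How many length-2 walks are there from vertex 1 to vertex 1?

3

The number of length-2 walks from vertex 1 to vertex 1 is entry (1,1) of M², where M is the adjacency matrix.
M² = [[2, 1, 1, 2], [1, 3, 2, 1], [1, 2, 3, 1], [2, 1, 1, 2]]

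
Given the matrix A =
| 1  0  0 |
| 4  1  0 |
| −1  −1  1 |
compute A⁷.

[[1, 0, 0], [28, 1, 0], [−91, −7, 1]]

A = I + N where N = [[0, 0, 0], [4, 0, 0], [−1, −1, 0]] is strictly lower-triangular, so N³ = 0.
(I + N)⁷ = I + 7·N + 21·N² = [[1, 0, 0], [28, 1, 0], [−91, −7, 1]].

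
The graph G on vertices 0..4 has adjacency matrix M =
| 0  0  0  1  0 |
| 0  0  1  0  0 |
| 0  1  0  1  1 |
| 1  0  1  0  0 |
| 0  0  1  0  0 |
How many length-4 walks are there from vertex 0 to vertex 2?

4

The number of length-4 walks from vertex 0 to vertex 2 is entry (0,2) of M⁴, where M is the adjacency matrix.
M² = [[1, 0, 1, 0, 0], [0, 1, 0, 1, 1], [1, 0, 3, 0, 0], [0, 1, 0, 2, 1], [0, 1, 0, 1, 1]]
M³ = [[0, 1, 0, 2, 1], [1, 0, 3, 0, 0], [0, 3, 0, 4, 3], [2, 0, 4, 0, 0], [1, 0, 3, 0, 0]]
M⁴ = [[2, 0, 4, 0, 0], [0, 3, 0, 4, 3], [4, 0, 10, 0, 0], [0, 4, 0, 6, 4], [0, 3, 0, 4, 3]]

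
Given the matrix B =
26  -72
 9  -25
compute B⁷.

[[1160, -3096], [387, -1033]]

tr B = 1 and det B = -2, so the characteristic polynomial is λ² − (1)λ + (-2) with roots 2 and -1.
Eigenvectors give P = [[-3, 8], [-1, 3]] with P⁻¹ = [[-3, 8], [-1, 3]], and B = P·diag(2, -1)·P⁻¹.
Then B⁷ = P·diag(128, -1)·P⁻¹ = [[-384, -8], [-128, -3]] · [[-3, 8], [-1, 3]] = [[1160, -3096], [387, -1033]].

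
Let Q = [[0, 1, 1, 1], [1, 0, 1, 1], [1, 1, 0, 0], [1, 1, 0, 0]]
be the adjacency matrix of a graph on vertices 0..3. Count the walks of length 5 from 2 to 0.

The number of length-5 walks from vertex 2 to vertex 0 is entry (2,0) of Q⁵, where Q is the adjacency matrix.
Q² = [[3, 2, 1, 1], [2, 3, 1, 1], [1, 1, 2, 2], [1, 1, 2, 2]]
Q³ = [[4, 5, 5, 5], [5, 4, 5, 5], [5, 5, 2, 2], [5, 5, 2, 2]]
Q⁴ = [[15, 14, 9, 9], [14, 15, 9, 9], [9, 9, 10, 10], [9, 9, 10, 10]]
Q⁵ = [[32, 33, 29, 29], [33, 32, 29, 29], [29, 29, 18, 18], [29, 29, 18, 18]]

29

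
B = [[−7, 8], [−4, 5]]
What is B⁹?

tr B = −2 and det B = −3, so the characteristic polynomial is λ² − (−2)λ + (−3) with roots 1 and −3.
Eigenvectors give P = [[1, −2], [1, −1]] with P⁻¹ = [[−1, 2], [−1, 1]], and B = P·diag(1, −3)·P⁻¹.
Then B⁹ = P·diag(1, −19683)·P⁻¹ = [[1, 39366], [1, 19683]] · [[−1, 2], [−1, 1]] = [[−39367, 39368], [−19684, 19685]].

[[−39367, 39368], [−19684, 19685]]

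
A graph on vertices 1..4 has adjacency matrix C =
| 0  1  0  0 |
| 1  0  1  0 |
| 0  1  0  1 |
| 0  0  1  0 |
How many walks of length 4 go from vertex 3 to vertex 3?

The number of length-4 walks from vertex 3 to vertex 3 is entry (3,3) of C⁴, where C is the adjacency matrix.
C² = [[1, 0, 1, 0], [0, 2, 0, 1], [1, 0, 2, 0], [0, 1, 0, 1]]
C³ = [[0, 2, 0, 1], [2, 0, 3, 0], [0, 3, 0, 2], [1, 0, 2, 0]]
C⁴ = [[2, 0, 3, 0], [0, 5, 0, 3], [3, 0, 5, 0], [0, 3, 0, 2]]

5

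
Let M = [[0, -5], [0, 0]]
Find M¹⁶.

[[0, 0], [0, 0]]

M is strictly triangular, hence nilpotent: M² = 0, so M¹⁶ = 0.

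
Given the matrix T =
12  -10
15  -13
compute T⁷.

tr T = -1 and det T = -6, so the characteristic polynomial is λ² − (-1)λ + (-6) with roots 2 and -3.
Eigenvectors give P = [[1, -2], [1, -3]] with P⁻¹ = [[3, -2], [1, -1]], and T = P·diag(2, -3)·P⁻¹.
Then T⁷ = P·diag(128, -2187)·P⁻¹ = [[128, 4374], [128, 6561]] · [[3, -2], [1, -1]] = [[4758, -4630], [6945, -6817]].

[[4758, -4630], [6945, -6817]]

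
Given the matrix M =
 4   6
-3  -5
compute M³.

[[10, 18], [-9, -17]]

tr M = -1 and det M = -2, so the characteristic polynomial is λ² − (-1)λ + (-2) with roots -2 and 1.
Eigenvectors give P = [[-1, -2], [1, 1]] with P⁻¹ = [[1, 2], [-1, -1]], and M = P·diag(-2, 1)·P⁻¹.
Then M³ = P·diag(-8, 1)·P⁻¹ = [[8, -2], [-8, 1]] · [[1, 2], [-1, -1]] = [[10, 18], [-9, -17]].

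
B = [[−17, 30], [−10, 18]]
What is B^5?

tr B = 1 and det B = −6, so the characteristic polynomial is λ² − (1)λ + (−6) with roots 3 and −2.
Eigenvectors give P = [[−3, 2], [−2, 1]] with P⁻¹ = [[1, −2], [2, −3]], and B = P·diag(3, −2)·P⁻¹.
Then B^5 = P·diag(243, −32)·P⁻¹ = [[−729, −64], [−486, −32]] · [[1, −2], [2, −3]] = [[−857, 1650], [−550, 1068]].

[[−857, 1650], [−550, 1068]]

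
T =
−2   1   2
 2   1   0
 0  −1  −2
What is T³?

T² = [[6, −3, −8], [−2, 3, 4], [−2, 1, 4]]
T³ = [[−18, 11, 28], [10, −3, −12], [6, −5, −12]]

[[−18, 11, 28], [10, −3, −12], [6, −5, −12]]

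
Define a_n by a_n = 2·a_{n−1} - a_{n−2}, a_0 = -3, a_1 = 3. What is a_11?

63

With companion matrix C = [[2, -1], [1, 0]], [a_n, a_{n−1}]ᵀ = C·[a_{n−1}, a_{n−2}]ᵀ, so [a_11, a_10]ᵀ = C^10·[a_1, a_0]ᵀ.
C^10 = [[11, -10], [10, -9]], giving [a_11, a_10]ᵀ = [[63], [57]].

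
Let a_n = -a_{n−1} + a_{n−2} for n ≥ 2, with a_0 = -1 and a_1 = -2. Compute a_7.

With companion matrix B = [[-1, 1], [1, 0]], [a_n, a_{n−1}]ᵀ = B·[a_{n−1}, a_{n−2}]ᵀ, so [a_7, a_6]ᵀ = B⁶·[a_1, a_0]ᵀ.
B⁶ = [[13, -8], [-8, 5]], giving [a_7, a_6]ᵀ = [[-18], [11]].

-18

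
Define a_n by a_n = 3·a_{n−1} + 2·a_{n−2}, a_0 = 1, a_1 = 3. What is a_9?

79647

With companion matrix T = [[3, 2], [1, 0]], [a_n, a_{n−1}]ᵀ = T·[a_{n−1}, a_{n−2}]ᵀ, so [a_9, a_8]ᵀ = T⁸·[a_1, a_0]ᵀ.
T⁸ = [[22363, 12558], [6279, 3526]], giving [a_9, a_8]ᵀ = [[79647], [22363]].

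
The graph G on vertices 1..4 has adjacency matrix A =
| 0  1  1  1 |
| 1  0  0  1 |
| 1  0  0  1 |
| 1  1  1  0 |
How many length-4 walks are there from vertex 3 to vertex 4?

The number of length-4 walks from vertex 3 to vertex 4 is entry (3,4) of A⁴, where A is the adjacency matrix.
A² = [[3, 1, 1, 2], [1, 2, 2, 1], [1, 2, 2, 1], [2, 1, 1, 3]]
A³ = [[4, 5, 5, 5], [5, 2, 2, 5], [5, 2, 2, 5], [5, 5, 5, 4]]
A⁴ = [[15, 9, 9, 14], [9, 10, 10, 9], [9, 10, 10, 9], [14, 9, 9, 15]]

9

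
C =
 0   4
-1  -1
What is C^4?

[[12, 28], [-7, 5]]

C^2 = [[-4, -4], [1, -3]]
C^3 = [[4, -12], [3, 7]]
C^4 = [[12, 28], [-7, 5]]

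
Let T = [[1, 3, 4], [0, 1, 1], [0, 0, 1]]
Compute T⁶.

[[1, 18, 69], [0, 1, 6], [0, 0, 1]]

T = I + N where N = [[0, 3, 4], [0, 0, 1], [0, 0, 0]] is strictly upper-triangular, so N³ = 0.
(I + N)⁶ = I + 6·N + 15·N² = [[1, 18, 69], [0, 1, 6], [0, 0, 1]].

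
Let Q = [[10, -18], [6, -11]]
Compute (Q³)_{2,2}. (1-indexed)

-35

tr Q = -1 and det Q = -2, so the characteristic polynomial is λ² − (-1)λ + (-2) with roots -2 and 1.
Eigenvectors give P = [[-3, 2], [-2, 1]] with P⁻¹ = [[1, -2], [2, -3]], and Q = P·diag(-2, 1)·P⁻¹.
Then Q³ = P·diag(-8, 1)·P⁻¹ = [[24, 2], [16, 1]] · [[1, -2], [2, -3]] = [[28, -54], [18, -35]].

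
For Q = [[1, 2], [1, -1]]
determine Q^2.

[[3, 0], [0, 3]]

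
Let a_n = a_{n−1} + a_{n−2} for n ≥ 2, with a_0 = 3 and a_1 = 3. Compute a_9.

With companion matrix B = [[1, 1], [1, 0]], [a_n, a_{n−1}]ᵀ = B·[a_{n−1}, a_{n−2}]ᵀ, so [a_9, a_8]ᵀ = B⁸·[a_1, a_0]ᵀ.
B⁸ = [[34, 21], [21, 13]], giving [a_9, a_8]ᵀ = [[165], [102]].

165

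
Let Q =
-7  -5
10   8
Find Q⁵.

tr Q = 1 and det Q = -6, so the characteristic polynomial is λ² − (1)λ + (-6) with roots 3 and -2.
Eigenvectors give P = [[-1, 1], [2, -1]] with P⁻¹ = [[1, 1], [2, 1]], and Q = P·diag(3, -2)·P⁻¹.
Then Q⁵ = P·diag(243, -32)·P⁻¹ = [[-243, -32], [486, 32]] · [[1, 1], [2, 1]] = [[-307, -275], [550, 518]].

[[-307, -275], [550, 518]]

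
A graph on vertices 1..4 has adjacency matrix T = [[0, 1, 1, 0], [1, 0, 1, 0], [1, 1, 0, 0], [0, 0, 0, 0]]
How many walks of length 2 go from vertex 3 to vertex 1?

The number of length-2 walks from vertex 3 to vertex 1 is entry (3,1) of T², where T is the adjacency matrix.
T² = [[2, 1, 1, 0], [1, 2, 1, 0], [1, 1, 2, 0], [0, 0, 0, 0]]

1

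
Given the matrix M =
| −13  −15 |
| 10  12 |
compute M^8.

tr M = −1 and det M = −6, so the characteristic polynomial is λ² − (−1)λ + (−6) with roots −3 and 2.
Eigenvectors give P = [[3, −1], [−2, 1]] with P⁻¹ = [[1, 1], [2, 3]], and M = P·diag(−3, 2)·P⁻¹.
Then M^8 = P·diag(6561, 256)·P⁻¹ = [[19683, −256], [−13122, 256]] · [[1, 1], [2, 3]] = [[19171, 18915], [−12610, −12354]].

[[19171, 18915], [−12610, −12354]]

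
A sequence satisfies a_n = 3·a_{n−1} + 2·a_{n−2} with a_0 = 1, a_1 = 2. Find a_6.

1268

With companion matrix T = [[3, 2], [1, 0]], [a_n, a_{n−1}]ᵀ = T·[a_{n−1}, a_{n−2}]ᵀ, so [a_6, a_5]ᵀ = T^5·[a_1, a_0]ᵀ.
T^5 = [[495, 278], [139, 78]], giving [a_6, a_5]ᵀ = [[1268], [356]].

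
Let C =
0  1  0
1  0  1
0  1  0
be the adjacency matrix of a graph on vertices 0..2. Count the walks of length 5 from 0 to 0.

0

The number of length-5 walks from vertex 0 to vertex 0 is entry (0,0) of C^5, where C is the adjacency matrix.
C^2 = [[1, 0, 1], [0, 2, 0], [1, 0, 1]]
C^3 = [[0, 2, 0], [2, 0, 2], [0, 2, 0]]
C^4 = [[2, 0, 2], [0, 4, 0], [2, 0, 2]]
C^5 = [[0, 4, 0], [4, 0, 4], [0, 4, 0]]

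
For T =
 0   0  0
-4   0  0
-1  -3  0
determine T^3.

[[0, 0, 0], [0, 0, 0], [0, 0, 0]]

T is strictly triangular, hence nilpotent: T^3 = 0, so T^3 = 0.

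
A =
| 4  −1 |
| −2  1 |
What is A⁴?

A² = [[18, −5], [−10, 3]]
A³ = [[82, −23], [−46, 13]]
A⁴ = [[374, −105], [−210, 59]]

[[374, −105], [−210, 59]]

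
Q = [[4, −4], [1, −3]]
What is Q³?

[[44, −36], [9, −19]]

Q² = [[12, −4], [1, 5]]
Q³ = [[44, −36], [9, −19]]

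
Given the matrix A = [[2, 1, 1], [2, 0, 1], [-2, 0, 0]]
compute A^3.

[[6, 4, 6], [4, 2, 4], [-8, -4, -6]]

A^2 = [[4, 2, 3], [2, 2, 2], [-4, -2, -2]]
A^3 = [[6, 4, 6], [4, 2, 4], [-8, -4, -6]]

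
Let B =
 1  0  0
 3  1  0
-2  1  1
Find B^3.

[[1, 0, 0], [9, 1, 0], [3, 3, 1]]

B = I + N where N = [[0, 0, 0], [3, 0, 0], [-2, 1, 0]] is strictly lower-triangular, so N^3 = 0.
(I + N)^3 = I + 3·N + 3·N^2 = [[1, 0, 0], [9, 1, 0], [3, 3, 1]].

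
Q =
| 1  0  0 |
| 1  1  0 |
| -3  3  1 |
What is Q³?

Q = I + N where N = [[0, 0, 0], [1, 0, 0], [-3, 3, 0]] is strictly lower-triangular, so N³ = 0.
(I + N)³ = I + 3·N + 3·N² = [[1, 0, 0], [3, 1, 0], [0, 9, 1]].

[[1, 0, 0], [3, 1, 0], [0, 9, 1]]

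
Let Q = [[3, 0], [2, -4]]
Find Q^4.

[[81, 0], [-50, 256]]

Q^2 = [[9, 0], [-2, 16]]
Q^3 = [[27, 0], [26, -64]]
Q^4 = [[81, 0], [-50, 256]]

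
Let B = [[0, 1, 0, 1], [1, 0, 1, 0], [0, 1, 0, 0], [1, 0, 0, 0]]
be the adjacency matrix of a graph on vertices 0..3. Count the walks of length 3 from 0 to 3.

The number of length-3 walks from vertex 0 to vertex 3 is entry (0,3) of B³, where B is the adjacency matrix.
B² = [[2, 0, 1, 0], [0, 2, 0, 1], [1, 0, 1, 0], [0, 1, 0, 1]]
B³ = [[0, 3, 0, 2], [3, 0, 2, 0], [0, 2, 0, 1], [2, 0, 1, 0]]

2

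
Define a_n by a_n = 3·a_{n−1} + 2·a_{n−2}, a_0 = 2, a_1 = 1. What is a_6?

1051

With companion matrix A = [[3, 2], [1, 0]], [a_n, a_{n−1}]ᵀ = A·[a_{n−1}, a_{n−2}]ᵀ, so [a_6, a_5]ᵀ = A^5·[a_1, a_0]ᵀ.
A^5 = [[495, 278], [139, 78]], giving [a_6, a_5]ᵀ = [[1051], [295]].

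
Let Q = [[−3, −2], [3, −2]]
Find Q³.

[[21, −26], [39, 34]]

Q² = [[3, 10], [−15, −2]]
Q³ = [[21, −26], [39, 34]]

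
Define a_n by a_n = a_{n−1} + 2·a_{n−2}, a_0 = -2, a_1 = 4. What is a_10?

With companion matrix Q = [[1, 2], [1, 0]], [a_n, a_{n−1}]ᵀ = Q·[a_{n−1}, a_{n−2}]ᵀ, so [a_10, a_9]ᵀ = Q⁹·[a_1, a_0]ᵀ.
Q⁹ = [[341, 342], [171, 170]], giving [a_10, a_9]ᵀ = [[680], [344]].

680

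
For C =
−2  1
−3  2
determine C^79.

C² = I (check: tr C = 0 and det C = −1), so C^79 = C since 79 is odd.

[[−2, 1], [−3, 2]]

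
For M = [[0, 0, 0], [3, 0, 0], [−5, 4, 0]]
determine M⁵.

M is strictly triangular, hence nilpotent: M³ = 0, so M⁵ = 0.

[[0, 0, 0], [0, 0, 0], [0, 0, 0]]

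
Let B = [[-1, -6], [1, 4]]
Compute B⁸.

tr B = 3 and det B = 2, so the characteristic polynomial is λ² − (3)λ + (2) with roots 1 and 2.
Eigenvectors give P = [[3, 2], [-1, -1]] with P⁻¹ = [[1, 2], [-1, -3]], and B = P·diag(1, 2)·P⁻¹.
Then B⁸ = P·diag(1, 256)·P⁻¹ = [[3, 512], [-1, -256]] · [[1, 2], [-1, -3]] = [[-509, -1530], [255, 766]].

[[-509, -1530], [255, 766]]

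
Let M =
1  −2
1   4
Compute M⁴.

[[−49, −130], [65, 146]]

tr M = 5 and det M = 6, so the characteristic polynomial is λ² − (5)λ + (6) with roots 3 and 2.
Eigenvectors give P = [[−1, −2], [1, 1]] with P⁻¹ = [[1, 2], [−1, −1]], and M = P·diag(3, 2)·P⁻¹.
Then M⁴ = P·diag(81, 16)·P⁻¹ = [[−81, −32], [81, 16]] · [[1, 2], [−1, −1]] = [[−49, −130], [65, 146]].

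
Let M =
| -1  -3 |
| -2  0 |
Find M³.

[[-13, -21], [-14, -6]]

M² = [[7, 3], [2, 6]]
M³ = [[-13, -21], [-14, -6]]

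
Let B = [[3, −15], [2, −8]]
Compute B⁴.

tr B = −5 and det B = 6, so the characteristic polynomial is λ² − (−5)λ + (6) with roots −3 and −2.
Eigenvectors give P = [[−5, 3], [−2, 1]] with P⁻¹ = [[1, −3], [2, −5]], and B = P·diag(−3, −2)·P⁻¹.
Then B⁴ = P·diag(81, 16)·P⁻¹ = [[−405, 48], [−162, 16]] · [[1, −3], [2, −5]] = [[−309, 975], [−130, 406]].

[[−309, 975], [−130, 406]]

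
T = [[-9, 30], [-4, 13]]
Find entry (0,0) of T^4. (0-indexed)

-399

tr T = 4 and det T = 3, so the characteristic polynomial is λ² − (4)λ + (3) with roots 1 and 3.
Eigenvectors give P = [[3, 5], [1, 2]] with P⁻¹ = [[2, -5], [-1, 3]], and T = P·diag(1, 3)·P⁻¹.
Then T^4 = P·diag(1, 81)·P⁻¹ = [[3, 405], [1, 162]] · [[2, -5], [-1, 3]] = [[-399, 1200], [-160, 481]].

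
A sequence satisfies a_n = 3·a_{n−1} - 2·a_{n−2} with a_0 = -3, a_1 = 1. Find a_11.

With companion matrix B = [[3, -2], [1, 0]], [a_n, a_{n−1}]ᵀ = B·[a_{n−1}, a_{n−2}]ᵀ, so [a_11, a_10]ᵀ = B¹⁰·[a_1, a_0]ᵀ.
B¹⁰ = [[2047, -2046], [1023, -1022]], giving [a_11, a_10]ᵀ = [[8185], [4089]].

8185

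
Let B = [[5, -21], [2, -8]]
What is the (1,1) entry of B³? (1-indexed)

tr B = -3 and det B = 2, so the characteristic polynomial is λ² − (-3)λ + (2) with roots -2 and -1.
Eigenvectors give P = [[3, -7], [1, -2]] with P⁻¹ = [[-2, 7], [-1, 3]], and B = P·diag(-2, -1)·P⁻¹.
Then B³ = P·diag(-8, -1)·P⁻¹ = [[-24, 7], [-8, 2]] · [[-2, 7], [-1, 3]] = [[41, -147], [14, -50]].

41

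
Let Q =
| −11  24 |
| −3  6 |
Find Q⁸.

tr Q = −5 and det Q = 6, so the characteristic polynomial is λ² − (−5)λ + (6) with roots −3 and −2.
Eigenvectors give P = [[3, −8], [1, −3]] with P⁻¹ = [[3, −8], [1, −3]], and Q = P·diag(−3, −2)·P⁻¹.
Then Q⁸ = P·diag(6561, 256)·P⁻¹ = [[19683, −2048], [6561, −768]] · [[3, −8], [1, −3]] = [[57001, −151320], [18915, −50184]].

[[57001, −151320], [18915, −50184]]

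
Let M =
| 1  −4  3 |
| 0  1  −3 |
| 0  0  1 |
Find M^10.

M = I + N where N = [[0, −4, 3], [0, 0, −3], [0, 0, 0]] is strictly upper-triangular, so N^3 = 0.
(I + N)^10 = I + 10·N + 45·N^2 = [[1, −40, 570], [0, 1, −30], [0, 0, 1]].

[[1, −40, 570], [0, 1, −30], [0, 0, 1]]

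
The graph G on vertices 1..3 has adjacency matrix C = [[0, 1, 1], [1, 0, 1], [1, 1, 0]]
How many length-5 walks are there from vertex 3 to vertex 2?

The number of length-5 walks from vertex 3 to vertex 2 is entry (3,2) of C^5, where C is the adjacency matrix.
C^2 = [[2, 1, 1], [1, 2, 1], [1, 1, 2]]
C^3 = [[2, 3, 3], [3, 2, 3], [3, 3, 2]]
C^4 = [[6, 5, 5], [5, 6, 5], [5, 5, 6]]
C^5 = [[10, 11, 11], [11, 10, 11], [11, 11, 10]]

11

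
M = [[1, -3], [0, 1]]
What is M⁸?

M = I + N where N = [[0, -3], [0, 0]] is strictly upper-triangular, so N² = 0.
(I + N)⁸ = I + 8·N = [[1, -24], [0, 1]].

[[1, -24], [0, 1]]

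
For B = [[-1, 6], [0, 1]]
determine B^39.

[[-1, 6], [0, 1]]

B² = I (check: tr B = 0 and det B = -1), so B^39 = B since 39 is odd.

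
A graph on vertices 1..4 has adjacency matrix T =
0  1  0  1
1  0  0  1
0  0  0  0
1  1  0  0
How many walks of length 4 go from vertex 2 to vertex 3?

The number of length-4 walks from vertex 2 to vertex 3 is entry (2,3) of T⁴, where T is the adjacency matrix.
T² = [[2, 1, 0, 1], [1, 2, 0, 1], [0, 0, 0, 0], [1, 1, 0, 2]]
T³ = [[2, 3, 0, 3], [3, 2, 0, 3], [0, 0, 0, 0], [3, 3, 0, 2]]
T⁴ = [[6, 5, 0, 5], [5, 6, 0, 5], [0, 0, 0, 0], [5, 5, 0, 6]]

0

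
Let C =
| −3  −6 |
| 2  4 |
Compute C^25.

C² = C (a projection; rank 1, trace 1), so C^25 = C.

[[−3, −6], [2, 4]]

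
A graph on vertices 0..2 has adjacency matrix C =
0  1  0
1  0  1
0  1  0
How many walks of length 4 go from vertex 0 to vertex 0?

The number of length-4 walks from vertex 0 to vertex 0 is entry (0,0) of C^4, where C is the adjacency matrix.
C^2 = [[1, 0, 1], [0, 2, 0], [1, 0, 1]]
C^3 = [[0, 2, 0], [2, 0, 2], [0, 2, 0]]
C^4 = [[2, 0, 2], [0, 4, 0], [2, 0, 2]]

2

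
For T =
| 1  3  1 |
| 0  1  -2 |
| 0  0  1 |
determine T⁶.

T = I + N where N = [[0, 3, 1], [0, 0, -2], [0, 0, 0]] is strictly upper-triangular, so N³ = 0.
(I + N)⁶ = I + 6·N + 15·N² = [[1, 18, -84], [0, 1, -12], [0, 0, 1]].

[[1, 18, -84], [0, 1, -12], [0, 0, 1]]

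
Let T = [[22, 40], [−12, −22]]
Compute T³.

[[88, 160], [−48, −88]]

tr T = 0 and det T = −4, so the characteristic polynomial is λ² − (0)λ + (−4) with roots −2 and 2.
Eigenvectors give P = [[−5, −2], [3, 1]] with P⁻¹ = [[1, 2], [−3, −5]], and T = P·diag(−2, 2)·P⁻¹.
Then T³ = P·diag(−8, 8)·P⁻¹ = [[40, −16], [−24, 8]] · [[1, 2], [−3, −5]] = [[88, 160], [−48, −88]].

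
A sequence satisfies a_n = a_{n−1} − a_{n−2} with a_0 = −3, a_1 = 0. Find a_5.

−3

With companion matrix Q = [[1, −1], [1, 0]], [a_n, a_{n−1}]ᵀ = Q·[a_{n−1}, a_{n−2}]ᵀ, so [a_5, a_4]ᵀ = Q⁴·[a_1, a_0]ᵀ.
Q⁴ = [[−1, 1], [−1, 0]], giving [a_5, a_4]ᵀ = [[−3], [0]].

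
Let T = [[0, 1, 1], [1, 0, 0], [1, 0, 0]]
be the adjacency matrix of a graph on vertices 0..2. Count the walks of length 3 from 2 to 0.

2

The number of length-3 walks from vertex 2 to vertex 0 is entry (2,0) of T^3, where T is the adjacency matrix.
T^2 = [[2, 0, 0], [0, 1, 1], [0, 1, 1]]
T^3 = [[0, 2, 2], [2, 0, 0], [2, 0, 0]]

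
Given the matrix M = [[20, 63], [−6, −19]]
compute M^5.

tr M = 1 and det M = −2, so the characteristic polynomial is λ² − (1)λ + (−2) with roots −1 and 2.
Eigenvectors give P = [[−3, 7], [1, −2]] with P⁻¹ = [[2, 7], [1, 3]], and M = P·diag(−1, 2)·P⁻¹.
Then M^5 = P·diag(−1, 32)·P⁻¹ = [[3, 224], [−1, −64]] · [[2, 7], [1, 3]] = [[230, 693], [−66, −199]].

[[230, 693], [−66, −199]]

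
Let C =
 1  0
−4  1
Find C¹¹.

[[1, 0], [−44, 1]]

C = I + N where N = [[0, 0], [−4, 0]] is strictly lower-triangular, so N² = 0.
(I + N)¹¹ = I + 11·N = [[1, 0], [−44, 1]].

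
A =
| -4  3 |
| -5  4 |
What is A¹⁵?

[[-4, 3], [-5, 4]]

A² = I (check: tr A = 0 and det A = -1), so A¹⁵ = A since 15 is odd.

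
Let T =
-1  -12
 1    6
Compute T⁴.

tr T = 5 and det T = 6, so the characteristic polynomial is λ² − (5)λ + (6) with roots 2 and 3.
Eigenvectors give P = [[4, -3], [-1, 1]] with P⁻¹ = [[1, 3], [1, 4]], and T = P·diag(2, 3)·P⁻¹.
Then T⁴ = P·diag(16, 81)·P⁻¹ = [[64, -243], [-16, 81]] · [[1, 3], [1, 4]] = [[-179, -780], [65, 276]].

[[-179, -780], [65, 276]]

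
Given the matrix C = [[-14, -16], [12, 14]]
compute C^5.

tr C = 0 and det C = -4, so the characteristic polynomial is λ² − (0)λ + (-4) with roots -2 and 2.
Eigenvectors give P = [[-4, 1], [3, -1]] with P⁻¹ = [[-1, -1], [-3, -4]], and C = P·diag(-2, 2)·P⁻¹.
Then C^5 = P·diag(-32, 32)·P⁻¹ = [[128, 32], [-96, -32]] · [[-1, -1], [-3, -4]] = [[-224, -256], [192, 224]].

[[-224, -256], [192, 224]]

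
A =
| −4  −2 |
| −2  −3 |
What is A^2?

[[20, 14], [14, 13]]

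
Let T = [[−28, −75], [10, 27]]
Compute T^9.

[[−120658, −302925], [40390, 101487]]

tr T = −1 and det T = −6, so the characteristic polynomial is λ² − (−1)λ + (−6) with roots −3 and 2.
Eigenvectors give P = [[−3, −5], [1, 2]] with P⁻¹ = [[−2, −5], [1, 3]], and T = P·diag(−3, 2)·P⁻¹.
Then T^9 = P·diag(−19683, 512)·P⁻¹ = [[59049, −2560], [−19683, 1024]] · [[−2, −5], [1, 3]] = [[−120658, −302925], [40390, 101487]].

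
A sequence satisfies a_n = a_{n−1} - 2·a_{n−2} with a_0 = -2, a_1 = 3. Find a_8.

With companion matrix C = [[1, -2], [1, 0]], [a_n, a_{n−1}]ᵀ = C·[a_{n−1}, a_{n−2}]ᵀ, so [a_8, a_7]ᵀ = C⁷·[a_1, a_0]ᵀ.
C⁷ = [[-3, -14], [7, -10]], giving [a_8, a_7]ᵀ = [[19], [41]].

19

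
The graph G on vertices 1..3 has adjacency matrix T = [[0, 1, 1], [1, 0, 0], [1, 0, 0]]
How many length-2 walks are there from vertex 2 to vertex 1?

0

The number of length-2 walks from vertex 2 to vertex 1 is entry (2,1) of T², where T is the adjacency matrix.
T² = [[2, 0, 0], [0, 1, 1], [0, 1, 1]]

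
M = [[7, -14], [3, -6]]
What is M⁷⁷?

M² = M (a projection; rank 1, trace 1), so M⁷⁷ = M.

[[7, -14], [3, -6]]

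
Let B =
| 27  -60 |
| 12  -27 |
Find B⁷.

tr B = 0 and det B = -9, so the characteristic polynomial is λ² − (0)λ + (-9) with roots 3 and -3.
Eigenvectors give P = [[5, 2], [2, 1]] with P⁻¹ = [[1, -2], [-2, 5]], and B = P·diag(3, -3)·P⁻¹.
Then B⁷ = P·diag(2187, -2187)·P⁻¹ = [[10935, -4374], [4374, -2187]] · [[1, -2], [-2, 5]] = [[19683, -43740], [8748, -19683]].

[[19683, -43740], [8748, -19683]]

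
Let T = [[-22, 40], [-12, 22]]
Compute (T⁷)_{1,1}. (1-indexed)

-1408

tr T = 0 and det T = -4, so the characteristic polynomial is λ² − (0)λ + (-4) with roots -2 and 2.
Eigenvectors give P = [[2, -5], [1, -3]] with P⁻¹ = [[3, -5], [1, -2]], and T = P·diag(-2, 2)·P⁻¹.
Then T⁷ = P·diag(-128, 128)·P⁻¹ = [[-256, -640], [-128, -384]] · [[3, -5], [1, -2]] = [[-1408, 2560], [-768, 1408]].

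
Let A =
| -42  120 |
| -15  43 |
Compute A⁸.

[[-50184, 151320], [-18915, 57001]]

tr A = 1 and det A = -6, so the characteristic polynomial is λ² − (1)λ + (-6) with roots -2 and 3.
Eigenvectors give P = [[3, -8], [1, -3]] with P⁻¹ = [[3, -8], [1, -3]], and A = P·diag(-2, 3)·P⁻¹.
Then A⁸ = P·diag(256, 6561)·P⁻¹ = [[768, -52488], [256, -19683]] · [[3, -8], [1, -3]] = [[-50184, 151320], [-18915, 57001]].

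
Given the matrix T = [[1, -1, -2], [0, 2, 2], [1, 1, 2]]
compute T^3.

T^2 = [[-1, -5, -8], [2, 6, 8], [3, 3, 4]]
T^3 = [[-9, -17, -24], [10, 18, 24], [7, 7, 8]]

[[-9, -17, -24], [10, 18, 24], [7, 7, 8]]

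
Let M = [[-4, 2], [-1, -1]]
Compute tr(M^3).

tr M = -5 and det M = 6, so the characteristic polynomial is λ² − (-5)λ + (6) with roots -3 and -2.
Eigenvectors give P = [[2, 1], [1, 1]] with P⁻¹ = [[1, -1], [-1, 2]], and M = P·diag(-3, -2)·P⁻¹.
Then M^3 = P·diag(-27, -8)·P⁻¹ = [[-54, -8], [-27, -8]] · [[1, -1], [-1, 2]] = [[-46, 38], [-19, 11]].

-35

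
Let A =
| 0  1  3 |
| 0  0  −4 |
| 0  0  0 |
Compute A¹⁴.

[[0, 0, 0], [0, 0, 0], [0, 0, 0]]

A is strictly triangular, hence nilpotent: A³ = 0, so A¹⁴ = 0.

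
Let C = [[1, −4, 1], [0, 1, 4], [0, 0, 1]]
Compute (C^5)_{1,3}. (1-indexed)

−155

C = I + N where N = [[0, −4, 1], [0, 0, 4], [0, 0, 0]] is strictly upper-triangular, so N^3 = 0.
(I + N)^5 = I + 5·N + 10·N^2 = [[1, −20, −155], [0, 1, 20], [0, 0, 1]].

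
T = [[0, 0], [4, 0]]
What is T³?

T is strictly triangular, hence nilpotent: T² = 0, so T³ = 0.

[[0, 0], [0, 0]]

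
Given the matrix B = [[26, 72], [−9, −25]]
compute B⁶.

[[568, 1512], [−189, −503]]

tr B = 1 and det B = −2, so the characteristic polynomial is λ² − (1)λ + (−2) with roots −1 and 2.
Eigenvectors give P = [[−8, −3], [3, 1]] with P⁻¹ = [[1, 3], [−3, −8]], and B = P·diag(−1, 2)·P⁻¹.
Then B⁶ = P·diag(1, 64)·P⁻¹ = [[−8, −192], [3, 64]] · [[1, 3], [−3, −8]] = [[568, 1512], [−189, −503]].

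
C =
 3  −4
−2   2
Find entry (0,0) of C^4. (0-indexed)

C^2 = [[17, −20], [−10, 12]]
C^3 = [[91, −108], [−54, 64]]
C^4 = [[489, −580], [−290, 344]]

489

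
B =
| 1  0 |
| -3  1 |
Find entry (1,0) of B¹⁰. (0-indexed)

B = I + N where N = [[0, 0], [-3, 0]] is strictly lower-triangular, so N² = 0.
(I + N)¹⁰ = I + 10·N = [[1, 0], [-30, 1]].

-30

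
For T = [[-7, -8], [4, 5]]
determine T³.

tr T = -2 and det T = -3, so the characteristic polynomial is λ² − (-2)λ + (-3) with roots 1 and -3.
Eigenvectors give P = [[-1, 2], [1, -1]] with P⁻¹ = [[1, 2], [1, 1]], and T = P·diag(1, -3)·P⁻¹.
Then T³ = P·diag(1, -27)·P⁻¹ = [[-1, -54], [1, 27]] · [[1, 2], [1, 1]] = [[-55, -56], [28, 29]].

[[-55, -56], [28, 29]]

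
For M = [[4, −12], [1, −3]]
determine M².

M² = M (a projection; rank 1, trace 1), so M² = M.

[[4, −12], [1, −3]]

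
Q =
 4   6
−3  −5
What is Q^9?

[[514, 1026], [−513, −1025]]

tr Q = −1 and det Q = −2, so the characteristic polynomial is λ² − (−1)λ + (−2) with roots −2 and 1.
Eigenvectors give P = [[1, −2], [−1, 1]] with P⁻¹ = [[−1, −2], [−1, −1]], and Q = P·diag(−2, 1)·P⁻¹.
Then Q^9 = P·diag(−512, 1)·P⁻¹ = [[−512, −2], [512, 1]] · [[−1, −2], [−1, −1]] = [[514, 1026], [−513, −1025]].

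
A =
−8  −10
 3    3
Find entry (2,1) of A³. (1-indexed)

57

tr A = −5 and det A = 6, so the characteristic polynomial is λ² − (−5)λ + (6) with roots −3 and −2.
Eigenvectors give P = [[2, 5], [−1, −3]] with P⁻¹ = [[3, 5], [−1, −2]], and A = P·diag(−3, −2)·P⁻¹.
Then A³ = P·diag(−27, −8)·P⁻¹ = [[−54, −40], [27, 24]] · [[3, 5], [−1, −2]] = [[−122, −190], [57, 87]].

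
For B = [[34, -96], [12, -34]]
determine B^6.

[[64, 0], [0, 64]]

tr B = 0 and det B = -4, so the characteristic polynomial is λ² − (0)λ + (-4) with roots 2 and -2.
Eigenvectors give P = [[3, -8], [1, -3]] with P⁻¹ = [[3, -8], [1, -3]], and B = P·diag(2, -2)·P⁻¹.
Then B^6 = P·diag(64, 64)·P⁻¹ = [[192, -512], [64, -192]] · [[3, -8], [1, -3]] = [[64, 0], [0, 64]].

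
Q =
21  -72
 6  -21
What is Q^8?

tr Q = 0 and det Q = -9, so the characteristic polynomial is λ² − (0)λ + (-9) with roots 3 and -3.
Eigenvectors give P = [[4, -3], [1, -1]] with P⁻¹ = [[1, -3], [1, -4]], and Q = P·diag(3, -3)·P⁻¹.
Then Q^8 = P·diag(6561, 6561)·P⁻¹ = [[26244, -19683], [6561, -6561]] · [[1, -3], [1, -4]] = [[6561, 0], [0, 6561]].

[[6561, 0], [0, 6561]]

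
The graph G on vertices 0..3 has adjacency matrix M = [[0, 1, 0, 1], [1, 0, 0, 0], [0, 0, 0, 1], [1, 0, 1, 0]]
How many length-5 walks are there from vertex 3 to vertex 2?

The number of length-5 walks from vertex 3 to vertex 2 is entry (3,2) of M⁵, where M is the adjacency matrix.
M² = [[2, 0, 1, 0], [0, 1, 0, 1], [1, 0, 1, 0], [0, 1, 0, 2]]
M³ = [[0, 2, 0, 3], [2, 0, 1, 0], [0, 1, 0, 2], [3, 0, 2, 0]]
M⁴ = [[5, 0, 3, 0], [0, 2, 0, 3], [3, 0, 2, 0], [0, 3, 0, 5]]
M⁵ = [[0, 5, 0, 8], [5, 0, 3, 0], [0, 3, 0, 5], [8, 0, 5, 0]]

5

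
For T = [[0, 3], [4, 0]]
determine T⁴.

[[144, 0], [0, 144]]

T² = [[12, 0], [0, 12]]
T³ = [[0, 36], [48, 0]]
T⁴ = [[144, 0], [0, 144]]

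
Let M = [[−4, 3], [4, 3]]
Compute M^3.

[[−124, 75], [100, 51]]

M^2 = [[28, −3], [−4, 21]]
M^3 = [[−124, 75], [100, 51]]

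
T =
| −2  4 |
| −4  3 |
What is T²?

[[−12, 4], [−4, −7]]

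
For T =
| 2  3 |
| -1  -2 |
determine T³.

T² = I (check: tr T = 0 and det T = -1), so T³ = T since 3 is odd.

[[2, 3], [-1, -2]]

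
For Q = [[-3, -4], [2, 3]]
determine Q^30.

[[1, 0], [0, 1]]

Q² = I (check: tr Q = 0 and det Q = -1), so Q^30 = I since 30 is even.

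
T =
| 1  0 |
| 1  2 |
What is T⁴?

tr T = 3 and det T = 2, so the characteristic polynomial is λ² − (3)λ + (2) with roots 1 and 2.
Eigenvectors give P = [[-1, 0], [1, 1]] with P⁻¹ = [[-1, 0], [1, 1]], and T = P·diag(1, 2)·P⁻¹.
Then T⁴ = P·diag(1, 16)·P⁻¹ = [[-1, 0], [1, 16]] · [[-1, 0], [1, 1]] = [[1, 0], [15, 16]].

[[1, 0], [15, 16]]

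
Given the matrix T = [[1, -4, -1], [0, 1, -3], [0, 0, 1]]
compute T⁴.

T = I + N where N = [[0, -4, -1], [0, 0, -3], [0, 0, 0]] is strictly upper-triangular, so N³ = 0.
(I + N)⁴ = I + 4·N + 6·N² = [[1, -16, 68], [0, 1, -12], [0, 0, 1]].

[[1, -16, 68], [0, 1, -12], [0, 0, 1]]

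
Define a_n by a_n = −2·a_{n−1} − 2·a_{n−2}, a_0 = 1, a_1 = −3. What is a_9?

With companion matrix T = [[−2, −2], [1, 0]], [a_n, a_{n−1}]ᵀ = T·[a_{n−1}, a_{n−2}]ᵀ, so [a_9, a_8]ᵀ = T^8·[a_1, a_0]ᵀ.
T^8 = [[16, 0], [0, 16]], giving [a_9, a_8]ᵀ = [[−48], [16]].

−48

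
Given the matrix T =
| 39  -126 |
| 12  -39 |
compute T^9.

tr T = 0 and det T = -9, so the characteristic polynomial is λ² − (0)λ + (-9) with roots -3 and 3.
Eigenvectors give P = [[3, 7], [1, 2]] with P⁻¹ = [[-2, 7], [1, -3]], and T = P·diag(-3, 3)·P⁻¹.
Then T^9 = P·diag(-19683, 19683)·P⁻¹ = [[-59049, 137781], [-19683, 39366]] · [[-2, 7], [1, -3]] = [[255879, -826686], [78732, -255879]].

[[255879, -826686], [78732, -255879]]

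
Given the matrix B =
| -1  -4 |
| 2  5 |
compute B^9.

[[-19681, -39364], [19682, 39365]]

tr B = 4 and det B = 3, so the characteristic polynomial is λ² − (4)λ + (3) with roots 3 and 1.
Eigenvectors give P = [[-1, 2], [1, -1]] with P⁻¹ = [[1, 2], [1, 1]], and B = P·diag(3, 1)·P⁻¹.
Then B^9 = P·diag(19683, 1)·P⁻¹ = [[-19683, 2], [19683, -1]] · [[1, 2], [1, 1]] = [[-19681, -39364], [19682, 39365]].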